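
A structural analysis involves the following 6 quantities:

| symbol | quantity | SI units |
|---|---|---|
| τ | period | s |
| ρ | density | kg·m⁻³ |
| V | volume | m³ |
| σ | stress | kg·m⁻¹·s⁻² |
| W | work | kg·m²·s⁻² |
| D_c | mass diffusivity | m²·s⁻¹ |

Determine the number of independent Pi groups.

3

There are 6 variables and 3 base dimensions (M, L, T).
The dimension matrix has rank 3.
Independent dimensionless groups: 6 − 3 = 3.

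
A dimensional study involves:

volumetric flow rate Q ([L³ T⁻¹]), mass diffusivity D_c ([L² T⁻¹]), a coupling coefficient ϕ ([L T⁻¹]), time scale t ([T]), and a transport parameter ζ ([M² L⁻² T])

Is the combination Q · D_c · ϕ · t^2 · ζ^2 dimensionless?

Sum the exponent of each base dimension across the product:
  M: [Q]_M + [D_c]_M + [ϕ]_M + 2·[t]_M + 2·[ζ]_M = (0) + (0) + (0) + 2·(0) + 2·(2) = 4
  L: [Q]_L + [D_c]_L + [ϕ]_L + 2·[t]_L + 2·[ζ]_L = (3) + (2) + (1) + 2·(0) + 2·(-2) = 2
  T: [Q]_T + [D_c]_T + [ϕ]_T + 2·[t]_T + 2·[ζ]_T = (-1) + (-1) + (-1) + 2·(1) + 2·(1) = 1
Net dimensions [M⁴ L² T] ≠ [1] — not dimensionless.

no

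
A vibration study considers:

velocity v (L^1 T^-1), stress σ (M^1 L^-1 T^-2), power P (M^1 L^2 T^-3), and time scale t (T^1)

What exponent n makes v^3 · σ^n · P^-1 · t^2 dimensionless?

Balance the M exponent: (1)·n from σ, plus 3·(0) − (1) + 2·(0) = -1 from the rest, must sum to zero.
n − 1 = 0, so n = 1.

1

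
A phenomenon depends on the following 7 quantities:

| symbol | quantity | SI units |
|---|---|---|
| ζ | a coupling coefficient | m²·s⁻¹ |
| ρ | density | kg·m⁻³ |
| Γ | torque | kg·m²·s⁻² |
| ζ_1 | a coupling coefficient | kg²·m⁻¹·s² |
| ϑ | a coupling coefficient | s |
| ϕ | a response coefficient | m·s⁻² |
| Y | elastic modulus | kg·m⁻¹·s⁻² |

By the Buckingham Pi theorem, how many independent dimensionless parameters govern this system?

4

There are 7 variables and 3 base dimensions (M, L, T).
The dimension matrix has rank 3.
Independent dimensionless groups: 7 − 3 = 4.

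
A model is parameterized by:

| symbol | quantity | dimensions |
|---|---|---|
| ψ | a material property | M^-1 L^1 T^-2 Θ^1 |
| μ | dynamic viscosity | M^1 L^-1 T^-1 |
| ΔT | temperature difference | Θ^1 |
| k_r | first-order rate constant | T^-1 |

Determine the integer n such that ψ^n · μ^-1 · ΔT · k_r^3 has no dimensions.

-1

Balance the M exponent: (-1)·n from ψ, plus −(1) + (0) + 3·(0) = -1 from the rest, must sum to zero.
−n − 1 = 0, so n = -1.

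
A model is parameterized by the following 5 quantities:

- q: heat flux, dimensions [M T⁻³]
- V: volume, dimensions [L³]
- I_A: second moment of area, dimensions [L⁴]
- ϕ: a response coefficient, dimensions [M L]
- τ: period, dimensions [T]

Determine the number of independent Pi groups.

2

There are 5 variables and 3 base dimensions (M, L, T).
The dimension matrix has rank 3.
Independent dimensionless groups: 5 − 3 = 2.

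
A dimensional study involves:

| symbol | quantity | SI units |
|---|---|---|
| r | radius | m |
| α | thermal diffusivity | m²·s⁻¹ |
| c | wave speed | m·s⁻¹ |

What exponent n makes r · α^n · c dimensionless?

Balance the L exponent: (2)·n from α, plus (1) + (1) = 2 from the rest, must sum to zero.
2n + 2 = 0, so n = -1.

-1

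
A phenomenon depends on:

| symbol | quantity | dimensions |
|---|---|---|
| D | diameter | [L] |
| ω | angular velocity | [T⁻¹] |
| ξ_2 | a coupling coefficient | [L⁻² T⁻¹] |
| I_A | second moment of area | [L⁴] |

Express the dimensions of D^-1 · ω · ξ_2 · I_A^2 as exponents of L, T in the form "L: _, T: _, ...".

L: 5, T: -2

Collect each base-dimension exponent across the product:
  L: −(1) + (0) + (-2) + 2·(4) = 5
  T: −(0) + (-1) + (-1) + 2·(0) = -2
So the dimensions are [L⁵ T⁻²].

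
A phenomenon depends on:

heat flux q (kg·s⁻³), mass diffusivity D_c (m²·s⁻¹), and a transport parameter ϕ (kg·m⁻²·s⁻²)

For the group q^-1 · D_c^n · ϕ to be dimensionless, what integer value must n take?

Balance the L exponent: (2)·n from D_c, plus −(0) + (-2) = -2 from the rest, must sum to zero.
2n − 2 = 0, so n = 1.

1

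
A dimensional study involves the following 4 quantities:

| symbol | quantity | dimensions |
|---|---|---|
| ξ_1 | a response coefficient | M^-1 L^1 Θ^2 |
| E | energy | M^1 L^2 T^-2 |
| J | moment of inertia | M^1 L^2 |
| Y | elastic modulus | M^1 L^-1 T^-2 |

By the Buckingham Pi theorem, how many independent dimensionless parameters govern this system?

0

There are 4 variables and 4 base dimensions (M, L, T, Θ).
The dimension matrix has rank 4.
Independent dimensionless groups: 4 − 4 = 0.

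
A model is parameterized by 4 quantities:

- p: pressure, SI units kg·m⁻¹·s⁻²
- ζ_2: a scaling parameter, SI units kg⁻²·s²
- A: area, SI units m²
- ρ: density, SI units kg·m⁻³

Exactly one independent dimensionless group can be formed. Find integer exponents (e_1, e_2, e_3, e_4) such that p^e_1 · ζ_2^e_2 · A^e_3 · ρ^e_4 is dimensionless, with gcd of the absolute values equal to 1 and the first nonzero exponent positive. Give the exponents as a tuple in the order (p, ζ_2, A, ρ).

M: e_1·(1) + e_2·(-2) + e_3·(0) + e_4·(1) = 0
L: e_1·(-1) + e_2·(0) + e_3·(2) + e_4·(-3) = 0
T: e_1·(-2) + e_2·(2) + e_3·(0) + e_4·(0) = 0
Solving this homogeneous linear system for the smallest-integer solution (first nonzero entry positive) gives (1, 1, 2, 1).

(1, 1, 2, 1)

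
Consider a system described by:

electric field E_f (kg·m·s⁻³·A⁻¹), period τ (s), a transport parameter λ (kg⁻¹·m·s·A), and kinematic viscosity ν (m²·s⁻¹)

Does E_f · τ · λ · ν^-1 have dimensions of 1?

Sum the exponent of each base dimension across the product:
  M: [E_f]_M + [τ]_M + [λ]_M − [ν]_M = (1) + (0) + (-1) − (0) = 0
  L: [E_f]_L + [τ]_L + [λ]_L − [ν]_L = (1) + (0) + (1) − (2) = 0
  T: [E_f]_T + [τ]_T + [λ]_T − [ν]_T = (-3) + (1) + (1) − (-1) = 0
  I: [E_f]_I + [τ]_I + [λ]_I − [ν]_I = (-1) + (0) + (1) − (0) = 0
All base exponents vanish — dimensionless.

yes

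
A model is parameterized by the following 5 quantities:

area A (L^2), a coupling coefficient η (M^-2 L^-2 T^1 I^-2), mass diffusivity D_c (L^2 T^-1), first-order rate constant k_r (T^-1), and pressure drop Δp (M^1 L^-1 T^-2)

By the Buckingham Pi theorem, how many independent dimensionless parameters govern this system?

1

There are 5 variables and 4 base dimensions (M, L, T, I).
The dimension matrix has rank 4.
Independent dimensionless groups: 5 − 4 = 1.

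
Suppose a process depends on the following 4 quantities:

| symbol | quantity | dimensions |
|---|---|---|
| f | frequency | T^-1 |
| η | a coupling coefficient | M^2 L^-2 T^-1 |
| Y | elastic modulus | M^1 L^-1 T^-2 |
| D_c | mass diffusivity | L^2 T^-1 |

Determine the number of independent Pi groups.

There are 4 variables and 3 base dimensions (M, L, T).
The dimension matrix has rank 3.
Independent dimensionless groups: 4 − 3 = 1.

1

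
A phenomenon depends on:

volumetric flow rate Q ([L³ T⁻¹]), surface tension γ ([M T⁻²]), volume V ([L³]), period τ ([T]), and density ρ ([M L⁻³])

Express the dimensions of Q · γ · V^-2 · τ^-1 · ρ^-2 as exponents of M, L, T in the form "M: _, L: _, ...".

Collect each base-dimension exponent across the product:
  M: (0) + (1) − 2·(0) − (0) − 2·(1) = -1
  L: (3) + (0) − 2·(3) − (0) − 2·(-3) = 3
  T: (-1) + (-2) − 2·(0) − (1) − 2·(0) = -4
So the dimensions are [M⁻¹ L³ T⁻⁴].

M: -1, L: 3, T: -4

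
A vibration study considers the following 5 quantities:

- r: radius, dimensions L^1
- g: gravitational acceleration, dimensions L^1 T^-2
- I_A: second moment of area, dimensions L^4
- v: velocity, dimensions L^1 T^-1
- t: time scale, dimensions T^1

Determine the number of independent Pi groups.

There are 5 variables and 2 base dimensions (L, T).
The dimension matrix has rank 2.
Independent dimensionless groups: 5 − 2 = 3.

3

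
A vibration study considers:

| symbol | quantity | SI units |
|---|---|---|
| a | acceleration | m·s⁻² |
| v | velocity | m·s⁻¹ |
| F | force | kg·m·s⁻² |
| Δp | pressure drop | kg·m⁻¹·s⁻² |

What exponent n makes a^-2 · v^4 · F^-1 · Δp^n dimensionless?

1

Balance the M exponent: (1)·n from Δp, plus −2·(0) + 4·(0) − (1) = -1 from the rest, must sum to zero.
n − 1 = 0, so n = 1.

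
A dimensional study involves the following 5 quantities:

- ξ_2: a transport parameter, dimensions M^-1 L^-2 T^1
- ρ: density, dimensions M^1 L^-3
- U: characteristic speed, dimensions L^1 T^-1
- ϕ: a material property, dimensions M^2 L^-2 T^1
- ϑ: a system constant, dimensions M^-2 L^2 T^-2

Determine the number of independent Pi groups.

2

There are 5 variables and 3 base dimensions (M, L, T).
The dimension matrix has rank 3.
Independent dimensionless groups: 5 − 3 = 2.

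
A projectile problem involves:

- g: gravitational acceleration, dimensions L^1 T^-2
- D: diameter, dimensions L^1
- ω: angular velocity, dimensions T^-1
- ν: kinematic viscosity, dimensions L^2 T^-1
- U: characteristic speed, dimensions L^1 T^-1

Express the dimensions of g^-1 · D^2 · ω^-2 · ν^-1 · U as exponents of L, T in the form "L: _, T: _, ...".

L: 0, T: 4

Collect each base-dimension exponent across the product:
  L: −(1) + 2·(1) − 2·(0) − (2) + (1) = 0
  T: −(-2) + 2·(0) − 2·(-1) − (-1) + (-1) = 4
So the dimensions are [T⁴].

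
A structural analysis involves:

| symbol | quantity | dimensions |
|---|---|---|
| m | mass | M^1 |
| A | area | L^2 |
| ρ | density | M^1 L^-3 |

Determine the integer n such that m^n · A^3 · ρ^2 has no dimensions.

-2

Balance the M exponent: (1)·n from m, plus 3·(0) + 2·(1) = 2 from the rest, must sum to zero.
n + 2 = 0, so n = -2.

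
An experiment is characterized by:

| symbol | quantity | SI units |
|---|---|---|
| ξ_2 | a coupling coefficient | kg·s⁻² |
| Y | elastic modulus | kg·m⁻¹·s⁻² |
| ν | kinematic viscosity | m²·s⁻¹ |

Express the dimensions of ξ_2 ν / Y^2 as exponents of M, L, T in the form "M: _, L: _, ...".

M: -1, L: 4, T: 1

Collect each base-dimension exponent across the product:
  M: (1) − 2·(1) + (0) = -1
  L: (0) − 2·(-1) + (2) = 4
  T: (-2) − 2·(-2) + (-1) = 1
So the dimensions are [M⁻¹ L⁴ T].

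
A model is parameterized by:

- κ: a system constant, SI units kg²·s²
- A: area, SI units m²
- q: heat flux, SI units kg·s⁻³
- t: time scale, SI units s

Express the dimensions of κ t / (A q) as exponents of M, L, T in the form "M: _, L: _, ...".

M: 1, L: -2, T: 6

Collect each base-dimension exponent across the product:
  M: (2) − (0) − (1) + (0) = 1
  L: (0) − (2) − (0) + (0) = -2
  T: (2) − (0) − (-3) + (1) = 6
So the dimensions are [M L⁻² T⁶].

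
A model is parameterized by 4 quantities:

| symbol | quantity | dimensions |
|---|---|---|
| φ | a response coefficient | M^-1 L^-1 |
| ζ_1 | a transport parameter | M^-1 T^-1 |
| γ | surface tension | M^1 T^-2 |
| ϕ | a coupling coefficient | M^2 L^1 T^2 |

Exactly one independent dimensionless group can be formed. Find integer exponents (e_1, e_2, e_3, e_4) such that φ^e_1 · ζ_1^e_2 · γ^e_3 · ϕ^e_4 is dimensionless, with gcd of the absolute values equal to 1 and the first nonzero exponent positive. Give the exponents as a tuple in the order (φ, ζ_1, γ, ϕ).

M: e_1·(-1) + e_2·(-1) + e_3·(1) + e_4·(2) = 0
L: e_1·(-1) + e_2·(0) + e_3·(0) + e_4·(1) = 0
T: e_1·(0) + e_2·(-1) + e_3·(-2) + e_4·(2) = 0
Solving this homogeneous linear system for the smallest-integer solution (first nonzero entry positive) gives (3, 4, 1, 3).

(3, 4, 1, 3)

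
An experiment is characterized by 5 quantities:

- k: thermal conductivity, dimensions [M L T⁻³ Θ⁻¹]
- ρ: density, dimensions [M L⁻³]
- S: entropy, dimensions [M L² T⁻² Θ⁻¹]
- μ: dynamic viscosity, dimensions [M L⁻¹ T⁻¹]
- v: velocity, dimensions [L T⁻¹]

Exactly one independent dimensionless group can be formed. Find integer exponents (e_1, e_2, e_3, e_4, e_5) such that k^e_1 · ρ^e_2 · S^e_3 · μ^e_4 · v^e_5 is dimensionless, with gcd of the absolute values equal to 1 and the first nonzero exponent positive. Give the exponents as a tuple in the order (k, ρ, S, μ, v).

M: e_1·(1) + e_2·(1) + e_3·(1) + e_4·(1) + e_5·(0) = 0
L: e_1·(1) + e_2·(-3) + e_3·(2) + e_4·(-1) + e_5·(1) = 0
T: e_1·(-3) + e_2·(0) + e_3·(-2) + e_4·(-1) + e_5·(-1) = 0
Θ: e_1·(-1) + e_2·(0) + e_3·(-1) + e_4·(0) + e_5·(0) = 0
Solving this homogeneous linear system for the smallest-integer solution (first nonzero entry positive) gives (1, -2, -1, 2, -3).

(1, -2, -1, 2, -3)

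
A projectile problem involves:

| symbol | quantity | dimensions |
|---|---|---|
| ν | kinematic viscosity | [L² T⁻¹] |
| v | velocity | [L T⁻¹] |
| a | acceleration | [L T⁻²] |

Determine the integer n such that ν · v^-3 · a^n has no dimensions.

Balance the L exponent: (1)·n from a, plus (2) − 3·(1) = -1 from the rest, must sum to zero.
n − 1 = 0, so n = 1.

1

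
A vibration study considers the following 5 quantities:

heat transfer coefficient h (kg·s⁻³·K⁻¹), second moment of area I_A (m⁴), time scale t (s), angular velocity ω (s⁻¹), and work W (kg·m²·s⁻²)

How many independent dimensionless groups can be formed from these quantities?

1

There are 5 variables and 4 base dimensions (M, L, T, Θ).
The dimension matrix has rank 4.
Independent dimensionless groups: 5 − 4 = 1.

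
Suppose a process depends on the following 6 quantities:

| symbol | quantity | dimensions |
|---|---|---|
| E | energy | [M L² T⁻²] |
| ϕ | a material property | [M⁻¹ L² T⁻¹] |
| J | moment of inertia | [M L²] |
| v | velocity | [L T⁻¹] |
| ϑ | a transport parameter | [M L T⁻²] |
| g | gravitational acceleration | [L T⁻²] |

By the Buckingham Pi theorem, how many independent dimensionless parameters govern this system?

There are 6 variables and 3 base dimensions (M, L, T).
The dimension matrix has rank 3.
Independent dimensionless groups: 6 − 3 = 3.

3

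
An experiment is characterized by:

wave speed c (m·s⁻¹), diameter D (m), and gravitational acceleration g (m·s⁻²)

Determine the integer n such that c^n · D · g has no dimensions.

Balance the L exponent: (1)·n from c, plus (1) + (1) = 2 from the rest, must sum to zero.
n + 2 = 0, so n = -2.

-2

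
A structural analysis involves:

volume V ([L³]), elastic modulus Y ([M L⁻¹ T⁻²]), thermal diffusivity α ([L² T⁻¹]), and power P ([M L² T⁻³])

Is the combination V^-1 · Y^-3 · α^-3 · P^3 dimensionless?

yes

Sum the exponent of each base dimension across the product:
  M: −[V]_M − 3·[Y]_M − 3·[α]_M + 3·[P]_M = −(0) − 3·(1) − 3·(0) + 3·(1) = 0
  L: −[V]_L − 3·[Y]_L − 3·[α]_L + 3·[P]_L = −(3) − 3·(-1) − 3·(2) + 3·(2) = 0
  T: −[V]_T − 3·[Y]_T − 3·[α]_T + 3·[P]_T = −(0) − 3·(-2) − 3·(-1) + 3·(-3) = 0
All base exponents vanish — dimensionless.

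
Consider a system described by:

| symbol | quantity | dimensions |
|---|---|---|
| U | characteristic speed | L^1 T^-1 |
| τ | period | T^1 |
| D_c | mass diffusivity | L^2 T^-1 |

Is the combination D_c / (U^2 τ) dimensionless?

Sum the exponent of each base dimension across the product:
  M: −2·[U]_M − [τ]_M + [D_c]_M = −2·(0) − (0) + (0) = 0
  L: −2·[U]_L − [τ]_L + [D_c]_L = −2·(1) − (0) + (2) = 0
  T: −2·[U]_T − [τ]_T + [D_c]_T = −2·(-1) − (1) + (-1) = 0
All base exponents vanish — dimensionless.

yes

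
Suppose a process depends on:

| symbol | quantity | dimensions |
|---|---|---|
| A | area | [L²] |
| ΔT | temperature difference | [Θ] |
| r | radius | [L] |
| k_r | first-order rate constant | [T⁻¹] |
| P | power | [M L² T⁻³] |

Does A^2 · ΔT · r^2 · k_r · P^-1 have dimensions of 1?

no

Sum the exponent of each base dimension across the product:
  M: 2·[A]_M + [ΔT]_M + 2·[r]_M + [k_r]_M − [P]_M = 2·(0) + (0) + 2·(0) + (0) − (1) = -1
  L: 2·[A]_L + [ΔT]_L + 2·[r]_L + [k_r]_L − [P]_L = 2·(2) + (0) + 2·(1) + (0) − (2) = 4
  T: 2·[A]_T + [ΔT]_T + 2·[r]_T + [k_r]_T − [P]_T = 2·(0) + (0) + 2·(0) + (-1) − (-3) = 2
  Θ: 2·[A]_Θ + [ΔT]_Θ + 2·[r]_Θ + [k_r]_Θ − [P]_Θ = 2·(0) + (1) + 2·(0) + (0) − (0) = 1
Net dimensions [M⁻¹ L⁴ T² Θ] ≠ [1] — not dimensionless.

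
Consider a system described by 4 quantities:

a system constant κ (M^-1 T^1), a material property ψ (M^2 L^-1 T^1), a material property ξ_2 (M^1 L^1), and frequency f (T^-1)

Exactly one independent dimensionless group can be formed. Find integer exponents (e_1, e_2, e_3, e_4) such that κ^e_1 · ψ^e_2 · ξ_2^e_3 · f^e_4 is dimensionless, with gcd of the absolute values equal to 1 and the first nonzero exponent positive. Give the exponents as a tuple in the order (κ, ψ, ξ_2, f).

(3, 1, 1, 4)

M: e_1·(-1) + e_2·(2) + e_3·(1) + e_4·(0) = 0
L: e_1·(0) + e_2·(-1) + e_3·(1) + e_4·(0) = 0
T: e_1·(1) + e_2·(1) + e_3·(0) + e_4·(-1) = 0
Solving this homogeneous linear system for the smallest-integer solution (first nonzero entry positive) gives (3, 1, 1, 4).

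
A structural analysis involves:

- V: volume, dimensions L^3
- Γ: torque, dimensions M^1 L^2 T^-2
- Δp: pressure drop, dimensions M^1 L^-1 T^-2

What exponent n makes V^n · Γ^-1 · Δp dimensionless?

1

Balance the L exponent: (3)·n from V, plus −(2) + (-1) = -3 from the rest, must sum to zero.
3n − 3 = 0, so n = 1.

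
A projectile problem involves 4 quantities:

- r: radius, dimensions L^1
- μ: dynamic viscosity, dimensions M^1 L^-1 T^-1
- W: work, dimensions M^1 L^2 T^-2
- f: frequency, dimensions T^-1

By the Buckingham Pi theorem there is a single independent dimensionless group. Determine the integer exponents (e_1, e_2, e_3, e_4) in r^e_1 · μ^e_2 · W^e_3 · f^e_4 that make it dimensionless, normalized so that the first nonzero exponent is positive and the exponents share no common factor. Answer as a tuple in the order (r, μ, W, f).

(3, 1, -1, 1)

M: e_1·(0) + e_2·(1) + e_3·(1) + e_4·(0) = 0
L: e_1·(1) + e_2·(-1) + e_3·(2) + e_4·(0) = 0
T: e_1·(0) + e_2·(-1) + e_3·(-2) + e_4·(-1) = 0
Solving this homogeneous linear system for the smallest-integer solution (first nonzero entry positive) gives (3, 1, -1, 1).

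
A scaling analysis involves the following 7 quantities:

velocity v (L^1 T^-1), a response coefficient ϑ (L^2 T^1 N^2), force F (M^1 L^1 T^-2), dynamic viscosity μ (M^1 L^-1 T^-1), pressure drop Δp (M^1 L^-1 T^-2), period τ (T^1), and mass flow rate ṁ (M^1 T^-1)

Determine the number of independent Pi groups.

3

There are 7 variables and 4 base dimensions (M, L, T, N).
The dimension matrix has rank 4.
Independent dimensionless groups: 7 − 4 = 3.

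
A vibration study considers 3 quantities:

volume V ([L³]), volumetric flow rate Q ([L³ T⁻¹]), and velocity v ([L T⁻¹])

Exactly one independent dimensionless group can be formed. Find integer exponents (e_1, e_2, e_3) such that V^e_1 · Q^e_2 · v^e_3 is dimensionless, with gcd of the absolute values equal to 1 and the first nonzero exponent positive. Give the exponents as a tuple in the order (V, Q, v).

(2, -3, 3)

L: e_1·(3) + e_2·(3) + e_3·(1) = 0
T: e_1·(0) + e_2·(-1) + e_3·(-1) = 0
Solving this homogeneous linear system for the smallest-integer solution (first nonzero entry positive) gives (2, -3, 3).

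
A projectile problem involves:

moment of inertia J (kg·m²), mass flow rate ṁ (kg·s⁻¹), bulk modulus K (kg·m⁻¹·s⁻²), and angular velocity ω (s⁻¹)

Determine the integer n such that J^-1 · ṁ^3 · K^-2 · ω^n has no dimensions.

1

Balance the T exponent: (-1)·n from ω, plus −(0) + 3·(-1) − 2·(-2) = 1 from the rest, must sum to zero.
−n + 1 = 0, so n = 1.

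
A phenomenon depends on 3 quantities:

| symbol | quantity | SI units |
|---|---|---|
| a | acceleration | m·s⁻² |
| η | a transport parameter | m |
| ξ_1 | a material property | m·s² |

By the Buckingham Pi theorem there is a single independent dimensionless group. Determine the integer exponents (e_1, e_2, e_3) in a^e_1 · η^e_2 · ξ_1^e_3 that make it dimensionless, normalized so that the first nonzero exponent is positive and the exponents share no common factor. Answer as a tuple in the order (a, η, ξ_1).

(1, -2, 1)

L: e_1·(1) + e_2·(1) + e_3·(1) = 0
T: e_1·(-2) + e_2·(0) + e_3·(2) = 0
Solving this homogeneous linear system for the smallest-integer solution (first nonzero entry positive) gives (1, -2, 1).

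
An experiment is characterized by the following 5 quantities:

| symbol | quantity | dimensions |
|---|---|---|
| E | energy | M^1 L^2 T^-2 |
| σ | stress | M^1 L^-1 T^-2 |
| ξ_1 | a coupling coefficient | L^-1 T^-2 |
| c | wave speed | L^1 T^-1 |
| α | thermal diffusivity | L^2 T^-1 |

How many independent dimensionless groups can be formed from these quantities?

There are 5 variables and 3 base dimensions (M, L, T).
The dimension matrix has rank 3.
Independent dimensionless groups: 5 − 3 = 2.

2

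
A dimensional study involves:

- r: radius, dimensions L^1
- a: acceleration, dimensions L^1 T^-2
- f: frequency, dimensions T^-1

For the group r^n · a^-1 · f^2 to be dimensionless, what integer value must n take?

1

Balance the L exponent: (1)·n from r, plus −(1) + 2·(0) = -1 from the rest, must sum to zero.
n − 1 = 0, so n = 1.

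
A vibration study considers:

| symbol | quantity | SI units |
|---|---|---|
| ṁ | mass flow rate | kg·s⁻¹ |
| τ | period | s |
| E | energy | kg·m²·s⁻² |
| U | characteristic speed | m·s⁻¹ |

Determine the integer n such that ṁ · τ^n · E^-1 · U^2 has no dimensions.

1

Balance the T exponent: (1)·n from τ, plus (-1) − (-2) + 2·(-1) = -1 from the rest, must sum to zero.
n − 1 = 0, so n = 1.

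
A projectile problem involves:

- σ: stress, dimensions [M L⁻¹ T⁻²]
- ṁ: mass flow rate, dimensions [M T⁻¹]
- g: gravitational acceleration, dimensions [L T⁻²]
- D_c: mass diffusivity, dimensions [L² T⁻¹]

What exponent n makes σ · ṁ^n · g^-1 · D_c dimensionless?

Balance the M exponent: (1)·n from ṁ, plus (1) − (0) + (0) = 1 from the rest, must sum to zero.
n + 1 = 0, so n = -1.

-1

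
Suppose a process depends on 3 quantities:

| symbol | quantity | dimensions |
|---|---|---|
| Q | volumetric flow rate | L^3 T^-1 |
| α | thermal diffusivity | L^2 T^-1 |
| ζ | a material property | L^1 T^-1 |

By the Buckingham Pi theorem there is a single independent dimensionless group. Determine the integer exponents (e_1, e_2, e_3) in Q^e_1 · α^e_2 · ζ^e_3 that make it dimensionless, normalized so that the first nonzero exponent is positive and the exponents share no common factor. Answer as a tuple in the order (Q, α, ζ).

(1, -2, 1)

L: e_1·(3) + e_2·(2) + e_3·(1) = 0
T: e_1·(-1) + e_2·(-1) + e_3·(-1) = 0
Solving this homogeneous linear system for the smallest-integer solution (first nonzero entry positive) gives (1, -2, 1).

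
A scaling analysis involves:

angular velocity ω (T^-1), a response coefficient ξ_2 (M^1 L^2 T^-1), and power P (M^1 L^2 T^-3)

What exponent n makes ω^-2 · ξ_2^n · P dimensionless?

-1

Balance the M exponent: (1)·n from ξ_2, plus −2·(0) + (1) = 1 from the rest, must sum to zero.
n + 1 = 0, so n = -1.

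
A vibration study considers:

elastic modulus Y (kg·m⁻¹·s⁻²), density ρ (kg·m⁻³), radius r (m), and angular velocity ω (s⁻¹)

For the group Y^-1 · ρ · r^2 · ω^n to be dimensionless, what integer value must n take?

2

Balance the T exponent: (-1)·n from ω, plus −(-2) + (0) + 2·(0) = 2 from the rest, must sum to zero.
−n + 2 = 0, so n = 2.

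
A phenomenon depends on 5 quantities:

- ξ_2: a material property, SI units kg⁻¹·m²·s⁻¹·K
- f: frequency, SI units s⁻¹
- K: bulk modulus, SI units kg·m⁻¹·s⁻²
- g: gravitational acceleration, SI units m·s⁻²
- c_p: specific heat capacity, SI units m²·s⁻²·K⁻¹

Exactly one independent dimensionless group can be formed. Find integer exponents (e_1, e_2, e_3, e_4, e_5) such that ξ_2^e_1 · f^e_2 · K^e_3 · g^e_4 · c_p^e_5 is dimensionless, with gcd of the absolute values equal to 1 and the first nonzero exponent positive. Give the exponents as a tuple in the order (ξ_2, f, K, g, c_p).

(1, 1, 1, -3, 1)

M: e_1·(-1) + e_2·(0) + e_3·(1) + e_4·(0) + e_5·(0) = 0
L: e_1·(2) + e_2·(0) + e_3·(-1) + e_4·(1) + e_5·(2) = 0
T: e_1·(-1) + e_2·(-1) + e_3·(-2) + e_4·(-2) + e_5·(-2) = 0
Θ: e_1·(1) + e_2·(0) + e_3·(0) + e_4·(0) + e_5·(-1) = 0
Solving this homogeneous linear system for the smallest-integer solution (first nonzero entry positive) gives (1, 1, 1, -3, 1).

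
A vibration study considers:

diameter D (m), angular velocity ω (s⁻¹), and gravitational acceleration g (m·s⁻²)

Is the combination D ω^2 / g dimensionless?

yes

Sum the exponent of each base dimension across the product:
  M: [D]_M + 2·[ω]_M − [g]_M = (0) + 2·(0) − (0) = 0
  L: [D]_L + 2·[ω]_L − [g]_L = (1) + 2·(0) − (1) = 0
  T: [D]_T + 2·[ω]_T − [g]_T = (0) + 2·(-1) − (-2) = 0
All base exponents vanish — dimensionless.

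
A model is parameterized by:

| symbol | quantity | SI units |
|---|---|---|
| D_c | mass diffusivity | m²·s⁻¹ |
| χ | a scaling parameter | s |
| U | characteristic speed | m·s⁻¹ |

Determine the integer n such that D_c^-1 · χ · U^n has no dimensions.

2

Balance the L exponent: (1)·n from U, plus −(2) + (0) = -2 from the rest, must sum to zero.
n − 2 = 0, so n = 2.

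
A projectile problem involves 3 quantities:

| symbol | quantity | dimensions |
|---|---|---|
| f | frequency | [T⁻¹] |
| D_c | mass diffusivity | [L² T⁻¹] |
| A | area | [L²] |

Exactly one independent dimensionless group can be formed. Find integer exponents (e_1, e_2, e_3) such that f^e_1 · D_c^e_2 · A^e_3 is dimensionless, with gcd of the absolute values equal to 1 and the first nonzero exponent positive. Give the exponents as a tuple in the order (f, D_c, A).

(1, -1, 1)

L: e_1·(0) + e_2·(2) + e_3·(2) = 0
T: e_1·(-1) + e_2·(-1) + e_3·(0) = 0
Solving this homogeneous linear system for the smallest-integer solution (first nonzero entry positive) gives (1, -1, 1).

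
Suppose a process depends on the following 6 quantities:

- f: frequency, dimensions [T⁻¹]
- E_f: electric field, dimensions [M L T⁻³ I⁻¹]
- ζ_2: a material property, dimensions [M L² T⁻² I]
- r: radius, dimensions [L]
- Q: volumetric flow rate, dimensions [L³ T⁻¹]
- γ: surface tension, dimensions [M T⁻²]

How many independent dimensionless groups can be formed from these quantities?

2

There are 6 variables and 4 base dimensions (M, L, T, I).
The dimension matrix has rank 4.
Independent dimensionless groups: 6 − 4 = 2.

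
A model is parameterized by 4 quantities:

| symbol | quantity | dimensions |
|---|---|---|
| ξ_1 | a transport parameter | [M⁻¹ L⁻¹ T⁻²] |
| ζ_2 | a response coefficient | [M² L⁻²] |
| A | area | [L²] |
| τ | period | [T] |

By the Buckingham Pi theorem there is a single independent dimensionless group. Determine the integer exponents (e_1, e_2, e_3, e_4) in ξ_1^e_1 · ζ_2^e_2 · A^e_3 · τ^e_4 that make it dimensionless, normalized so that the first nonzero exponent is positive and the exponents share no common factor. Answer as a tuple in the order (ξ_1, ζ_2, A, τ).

M: e_1·(-1) + e_2·(2) + e_3·(0) + e_4·(0) = 0
L: e_1·(-1) + e_2·(-2) + e_3·(2) + e_4·(0) = 0
T: e_1·(-2) + e_2·(0) + e_3·(0) + e_4·(1) = 0
Solving this homogeneous linear system for the smallest-integer solution (first nonzero entry positive) gives (2, 1, 2, 4).

(2, 1, 2, 4)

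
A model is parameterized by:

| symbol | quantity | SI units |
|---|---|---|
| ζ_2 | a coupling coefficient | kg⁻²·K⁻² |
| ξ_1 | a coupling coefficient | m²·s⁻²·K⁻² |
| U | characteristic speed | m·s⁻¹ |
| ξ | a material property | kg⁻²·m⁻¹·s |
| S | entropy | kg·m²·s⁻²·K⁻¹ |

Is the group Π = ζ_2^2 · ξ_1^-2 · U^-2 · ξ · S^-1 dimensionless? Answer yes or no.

no

Sum the exponent of each base dimension across the product:
  M: 2·[ζ_2]_M − 2·[ξ_1]_M − 2·[U]_M + [ξ]_M − [S]_M = 2·(-2) − 2·(0) − 2·(0) + (-2) − (1) = -7
  L: 2·[ζ_2]_L − 2·[ξ_1]_L − 2·[U]_L + [ξ]_L − [S]_L = 2·(0) − 2·(2) − 2·(1) + (-1) − (2) = -9
  T: 2·[ζ_2]_T − 2·[ξ_1]_T − 2·[U]_T + [ξ]_T − [S]_T = 2·(0) − 2·(-2) − 2·(-1) + (1) − (-2) = 9
  Θ: 2·[ζ_2]_Θ − 2·[ξ_1]_Θ − 2·[U]_Θ + [ξ]_Θ − [S]_Θ = 2·(-2) − 2·(-2) − 2·(0) + (0) − (-1) = 1
Net dimensions [M⁻⁷ L⁻⁹ T⁹ Θ] ≠ [1] — not dimensionless.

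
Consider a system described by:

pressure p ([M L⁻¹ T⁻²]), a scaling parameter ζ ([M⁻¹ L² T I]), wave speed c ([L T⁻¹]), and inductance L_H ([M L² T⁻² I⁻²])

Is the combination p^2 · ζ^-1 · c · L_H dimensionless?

no

Sum the exponent of each base dimension across the product:
  M: 2·[p]_M − [ζ]_M + [c]_M + [L_H]_M = 2·(1) − (-1) + (0) + (1) = 4
  L: 2·[p]_L − [ζ]_L + [c]_L + [L_H]_L = 2·(-1) − (2) + (1) + (2) = -1
  T: 2·[p]_T − [ζ]_T + [c]_T + [L_H]_T = 2·(-2) − (1) + (-1) + (-2) = -8
  I: 2·[p]_I − [ζ]_I + [c]_I + [L_H]_I = 2·(0) − (1) + (0) + (-2) = -3
Net dimensions [M⁴ L⁻¹ T⁻⁸ I⁻³] ≠ [1] — not dimensionless.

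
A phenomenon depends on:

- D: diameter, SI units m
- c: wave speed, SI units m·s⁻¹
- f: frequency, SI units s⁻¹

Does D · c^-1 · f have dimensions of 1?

Sum the exponent of each base dimension across the product:
  M: [D]_M − [c]_M + [f]_M = (0) − (0) + (0) = 0
  L: [D]_L − [c]_L + [f]_L = (1) − (1) + (0) = 0
  T: [D]_T − [c]_T + [f]_T = (0) − (-1) + (-1) = 0
All base exponents vanish — dimensionless.

yes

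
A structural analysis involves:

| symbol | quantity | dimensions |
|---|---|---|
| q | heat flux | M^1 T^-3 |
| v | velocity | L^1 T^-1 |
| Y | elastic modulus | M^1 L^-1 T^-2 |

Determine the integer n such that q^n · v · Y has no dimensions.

Balance the M exponent: (1)·n from q, plus (0) + (1) = 1 from the rest, must sum to zero.
n + 1 = 0, so n = -1.

-1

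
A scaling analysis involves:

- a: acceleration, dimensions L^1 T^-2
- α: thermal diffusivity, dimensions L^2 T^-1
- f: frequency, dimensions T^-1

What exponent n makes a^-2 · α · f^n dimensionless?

Balance the T exponent: (-1)·n from f, plus −2·(-2) + (-1) = 3 from the rest, must sum to zero.
−n + 3 = 0, so n = 3.

3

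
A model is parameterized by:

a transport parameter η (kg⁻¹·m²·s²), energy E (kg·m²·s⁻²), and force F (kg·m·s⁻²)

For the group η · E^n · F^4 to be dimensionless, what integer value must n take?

-3

Balance the M exponent: (1)·n from E, plus (-1) + 4·(1) = 3 from the rest, must sum to zero.
n + 3 = 0, so n = -3.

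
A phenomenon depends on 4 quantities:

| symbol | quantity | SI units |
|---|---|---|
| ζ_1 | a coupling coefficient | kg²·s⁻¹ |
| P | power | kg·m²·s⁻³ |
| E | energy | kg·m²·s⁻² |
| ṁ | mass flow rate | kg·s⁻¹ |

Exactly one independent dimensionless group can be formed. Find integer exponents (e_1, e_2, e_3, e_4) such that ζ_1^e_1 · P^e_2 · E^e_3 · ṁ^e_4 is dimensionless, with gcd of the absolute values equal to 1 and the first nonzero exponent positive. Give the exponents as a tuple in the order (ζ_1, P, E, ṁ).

(1, 1, -1, -2)

M: e_1·(2) + e_2·(1) + e_3·(1) + e_4·(1) = 0
L: e_1·(0) + e_2·(2) + e_3·(2) + e_4·(0) = 0
T: e_1·(-1) + e_2·(-3) + e_3·(-2) + e_4·(-1) = 0
Solving this homogeneous linear system for the smallest-integer solution (first nonzero entry positive) gives (1, 1, -1, -2).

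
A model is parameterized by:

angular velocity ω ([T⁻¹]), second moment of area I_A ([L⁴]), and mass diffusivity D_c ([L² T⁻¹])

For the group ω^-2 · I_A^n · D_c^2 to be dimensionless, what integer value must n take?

Balance the L exponent: (4)·n from I_A, plus −2·(0) + 2·(2) = 4 from the rest, must sum to zero.
4n + 4 = 0, so n = -1.

-1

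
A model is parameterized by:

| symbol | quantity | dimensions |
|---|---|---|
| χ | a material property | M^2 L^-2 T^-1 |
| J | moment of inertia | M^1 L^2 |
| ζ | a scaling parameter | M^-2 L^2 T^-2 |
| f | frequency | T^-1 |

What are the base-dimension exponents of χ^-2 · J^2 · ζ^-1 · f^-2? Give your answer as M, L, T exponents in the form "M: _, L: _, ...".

M: 0, L: 6, T: 6

Collect each base-dimension exponent across the product:
  M: −2·(2) + 2·(1) − (-2) − 2·(0) = 0
  L: −2·(-2) + 2·(2) − (2) − 2·(0) = 6
  T: −2·(-1) + 2·(0) − (-2) − 2·(-1) = 6
So the dimensions are [L⁶ T⁶].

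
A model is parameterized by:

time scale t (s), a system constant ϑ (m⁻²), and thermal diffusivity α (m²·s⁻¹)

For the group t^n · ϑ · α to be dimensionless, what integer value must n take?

1

Balance the T exponent: (1)·n from t, plus (0) + (-1) = -1 from the rest, must sum to zero.
n − 1 = 0, so n = 1.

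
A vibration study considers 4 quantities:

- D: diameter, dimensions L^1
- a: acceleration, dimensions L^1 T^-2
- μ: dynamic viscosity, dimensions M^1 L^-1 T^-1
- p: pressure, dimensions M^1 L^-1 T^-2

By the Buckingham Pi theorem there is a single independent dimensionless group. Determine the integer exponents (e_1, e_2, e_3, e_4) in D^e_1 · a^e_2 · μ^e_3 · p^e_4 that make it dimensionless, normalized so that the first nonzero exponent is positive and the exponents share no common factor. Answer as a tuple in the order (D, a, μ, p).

M: e_1·(0) + e_2·(0) + e_3·(1) + e_4·(1) = 0
L: e_1·(1) + e_2·(1) + e_3·(-1) + e_4·(-1) = 0
T: e_1·(0) + e_2·(-2) + e_3·(-1) + e_4·(-2) = 0
Solving this homogeneous linear system for the smallest-integer solution (first nonzero entry positive) gives (1, -1, -2, 2).

(1, -1, -2, 2)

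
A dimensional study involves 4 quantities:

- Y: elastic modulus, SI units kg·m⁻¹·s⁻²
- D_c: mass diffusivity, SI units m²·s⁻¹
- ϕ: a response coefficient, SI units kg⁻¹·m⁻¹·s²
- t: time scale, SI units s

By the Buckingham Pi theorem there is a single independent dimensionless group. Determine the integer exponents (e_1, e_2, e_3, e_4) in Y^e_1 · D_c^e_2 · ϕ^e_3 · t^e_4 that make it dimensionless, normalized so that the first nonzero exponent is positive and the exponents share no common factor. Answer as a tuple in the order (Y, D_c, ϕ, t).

(1, 1, 1, 1)

M: e_1·(1) + e_2·(0) + e_3·(-1) + e_4·(0) = 0
L: e_1·(-1) + e_2·(2) + e_3·(-1) + e_4·(0) = 0
T: e_1·(-2) + e_2·(-1) + e_3·(2) + e_4·(1) = 0
Solving this homogeneous linear system for the smallest-integer solution (first nonzero entry positive) gives (1, 1, 1, 1).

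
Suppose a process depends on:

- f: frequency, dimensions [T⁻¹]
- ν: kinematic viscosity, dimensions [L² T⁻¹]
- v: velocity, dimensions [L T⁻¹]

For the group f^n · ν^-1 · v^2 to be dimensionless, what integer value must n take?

-1

Balance the T exponent: (-1)·n from f, plus −(-1) + 2·(-1) = -1 from the rest, must sum to zero.
−n − 1 = 0, so n = -1.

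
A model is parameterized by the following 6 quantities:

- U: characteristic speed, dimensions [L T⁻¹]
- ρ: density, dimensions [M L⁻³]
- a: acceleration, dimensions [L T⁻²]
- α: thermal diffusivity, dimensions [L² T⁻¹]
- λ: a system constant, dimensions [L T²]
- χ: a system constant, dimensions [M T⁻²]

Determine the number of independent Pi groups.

There are 6 variables and 3 base dimensions (M, L, T).
The dimension matrix has rank 3.
Independent dimensionless groups: 6 − 3 = 3.

3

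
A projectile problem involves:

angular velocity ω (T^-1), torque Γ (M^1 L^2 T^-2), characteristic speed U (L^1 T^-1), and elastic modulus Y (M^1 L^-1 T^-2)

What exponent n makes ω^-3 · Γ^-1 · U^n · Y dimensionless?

Balance the L exponent: (1)·n from U, plus −3·(0) − (2) + (-1) = -3 from the rest, must sum to zero.
n − 3 = 0, so n = 3.

3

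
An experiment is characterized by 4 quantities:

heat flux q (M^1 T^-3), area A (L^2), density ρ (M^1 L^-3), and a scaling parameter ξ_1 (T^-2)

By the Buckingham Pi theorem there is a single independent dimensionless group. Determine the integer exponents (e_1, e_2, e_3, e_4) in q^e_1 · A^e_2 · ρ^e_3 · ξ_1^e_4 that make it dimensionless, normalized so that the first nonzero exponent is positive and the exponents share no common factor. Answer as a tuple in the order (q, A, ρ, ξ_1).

(2, -3, -2, -3)

M: e_1·(1) + e_2·(0) + e_3·(1) + e_4·(0) = 0
L: e_1·(0) + e_2·(2) + e_3·(-3) + e_4·(0) = 0
T: e_1·(-3) + e_2·(0) + e_3·(0) + e_4·(-2) = 0
Solving this homogeneous linear system for the smallest-integer solution (first nonzero entry positive) gives (2, -3, -2, -3).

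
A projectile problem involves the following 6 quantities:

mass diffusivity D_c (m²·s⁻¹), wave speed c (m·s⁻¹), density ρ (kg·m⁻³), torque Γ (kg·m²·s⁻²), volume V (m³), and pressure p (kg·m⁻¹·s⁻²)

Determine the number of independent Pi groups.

There are 6 variables and 3 base dimensions (M, L, T).
The dimension matrix has rank 3.
Independent dimensionless groups: 6 − 3 = 3.

3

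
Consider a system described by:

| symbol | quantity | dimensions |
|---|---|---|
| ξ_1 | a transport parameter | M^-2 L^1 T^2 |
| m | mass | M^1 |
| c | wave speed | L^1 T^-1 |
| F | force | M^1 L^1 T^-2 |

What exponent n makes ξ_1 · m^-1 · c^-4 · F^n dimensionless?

Balance the M exponent: (1)·n from F, plus (-2) − (1) − 4·(0) = -3 from the rest, must sum to zero.
n − 3 = 0, so n = 3.

3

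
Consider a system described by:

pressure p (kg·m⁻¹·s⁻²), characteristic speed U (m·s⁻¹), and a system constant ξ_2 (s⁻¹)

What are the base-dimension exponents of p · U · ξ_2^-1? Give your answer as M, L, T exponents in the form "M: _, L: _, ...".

Collect each base-dimension exponent across the product:
  M: (1) + (0) − (0) = 1
  L: (-1) + (1) − (0) = 0
  T: (-2) + (-1) − (-1) = -2
So the dimensions are [M T⁻²].

M: 1, L: 0, T: -2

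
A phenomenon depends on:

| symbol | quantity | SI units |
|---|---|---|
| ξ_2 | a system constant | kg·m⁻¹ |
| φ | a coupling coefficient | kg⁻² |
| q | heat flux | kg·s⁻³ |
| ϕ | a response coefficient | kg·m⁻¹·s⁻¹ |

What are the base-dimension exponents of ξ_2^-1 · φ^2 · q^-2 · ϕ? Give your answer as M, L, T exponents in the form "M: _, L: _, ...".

M: -6, L: 0, T: 5

Collect each base-dimension exponent across the product:
  M: −(1) + 2·(-2) − 2·(1) + (1) = -6
  L: −(-1) + 2·(0) − 2·(0) + (-1) = 0
  T: −(0) + 2·(0) − 2·(-3) + (-1) = 5
So the dimensions are [M⁻⁶ T⁵].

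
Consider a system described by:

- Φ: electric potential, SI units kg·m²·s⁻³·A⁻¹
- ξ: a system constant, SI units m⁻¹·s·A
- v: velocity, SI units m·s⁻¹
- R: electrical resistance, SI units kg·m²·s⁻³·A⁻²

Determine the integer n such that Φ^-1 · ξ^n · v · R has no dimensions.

1

Balance the L exponent: (-1)·n from ξ, plus −(2) + (1) + (2) = 1 from the rest, must sum to zero.
−n + 1 = 0, so n = 1.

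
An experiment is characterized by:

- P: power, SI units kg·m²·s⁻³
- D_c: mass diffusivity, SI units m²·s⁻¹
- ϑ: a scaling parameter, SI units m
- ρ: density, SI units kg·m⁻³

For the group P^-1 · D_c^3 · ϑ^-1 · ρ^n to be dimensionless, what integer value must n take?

Balance the M exponent: (1)·n from ρ, plus −(1) + 3·(0) − (0) = -1 from the rest, must sum to zero.
n − 1 = 0, so n = 1.

1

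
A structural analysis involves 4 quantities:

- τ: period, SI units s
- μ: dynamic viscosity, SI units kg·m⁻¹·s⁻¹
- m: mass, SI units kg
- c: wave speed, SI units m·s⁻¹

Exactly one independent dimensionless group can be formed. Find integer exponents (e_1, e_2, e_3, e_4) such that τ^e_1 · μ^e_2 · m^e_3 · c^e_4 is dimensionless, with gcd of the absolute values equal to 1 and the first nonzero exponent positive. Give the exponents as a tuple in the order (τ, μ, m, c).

M: e_1·(0) + e_2·(1) + e_3·(1) + e_4·(0) = 0
L: e_1·(0) + e_2·(-1) + e_3·(0) + e_4·(1) = 0
T: e_1·(1) + e_2·(-1) + e_3·(0) + e_4·(-1) = 0
Solving this homogeneous linear system for the smallest-integer solution (first nonzero entry positive) gives (2, 1, -1, 1).

(2, 1, -1, 1)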